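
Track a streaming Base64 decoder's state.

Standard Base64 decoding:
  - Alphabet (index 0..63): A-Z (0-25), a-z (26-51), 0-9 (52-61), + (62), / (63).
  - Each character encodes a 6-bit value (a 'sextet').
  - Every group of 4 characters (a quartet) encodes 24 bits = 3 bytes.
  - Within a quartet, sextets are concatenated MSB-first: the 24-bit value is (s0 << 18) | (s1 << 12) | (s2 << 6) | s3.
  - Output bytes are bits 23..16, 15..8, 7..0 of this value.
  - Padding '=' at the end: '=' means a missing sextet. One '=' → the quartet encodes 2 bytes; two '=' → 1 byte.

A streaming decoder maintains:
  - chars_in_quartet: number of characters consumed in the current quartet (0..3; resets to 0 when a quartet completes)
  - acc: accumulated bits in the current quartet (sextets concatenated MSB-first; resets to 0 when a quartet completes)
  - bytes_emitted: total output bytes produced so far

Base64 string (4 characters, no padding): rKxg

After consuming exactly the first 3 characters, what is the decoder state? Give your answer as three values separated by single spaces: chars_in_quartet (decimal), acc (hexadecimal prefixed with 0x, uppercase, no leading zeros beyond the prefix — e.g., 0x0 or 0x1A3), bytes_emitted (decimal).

Answer: 3 0x2B2B1 0

Derivation:
After char 0 ('r'=43): chars_in_quartet=1 acc=0x2B bytes_emitted=0
After char 1 ('K'=10): chars_in_quartet=2 acc=0xACA bytes_emitted=0
After char 2 ('x'=49): chars_in_quartet=3 acc=0x2B2B1 bytes_emitted=0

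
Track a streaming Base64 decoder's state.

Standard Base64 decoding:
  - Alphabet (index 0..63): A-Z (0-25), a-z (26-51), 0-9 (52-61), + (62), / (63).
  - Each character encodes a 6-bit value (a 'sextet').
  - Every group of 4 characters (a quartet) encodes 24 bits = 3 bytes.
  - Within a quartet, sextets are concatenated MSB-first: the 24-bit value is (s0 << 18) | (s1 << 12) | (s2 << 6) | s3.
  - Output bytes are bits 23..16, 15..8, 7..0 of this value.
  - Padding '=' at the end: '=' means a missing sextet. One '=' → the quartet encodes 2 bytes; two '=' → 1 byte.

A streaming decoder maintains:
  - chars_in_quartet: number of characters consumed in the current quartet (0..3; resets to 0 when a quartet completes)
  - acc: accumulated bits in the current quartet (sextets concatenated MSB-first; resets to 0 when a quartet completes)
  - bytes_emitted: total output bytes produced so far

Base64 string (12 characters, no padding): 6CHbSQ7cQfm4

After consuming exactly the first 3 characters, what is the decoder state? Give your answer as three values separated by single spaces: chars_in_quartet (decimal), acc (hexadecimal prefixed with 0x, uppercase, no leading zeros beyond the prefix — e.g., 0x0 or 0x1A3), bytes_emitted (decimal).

Answer: 3 0x3A087 0

Derivation:
After char 0 ('6'=58): chars_in_quartet=1 acc=0x3A bytes_emitted=0
After char 1 ('C'=2): chars_in_quartet=2 acc=0xE82 bytes_emitted=0
After char 2 ('H'=7): chars_in_quartet=3 acc=0x3A087 bytes_emitted=0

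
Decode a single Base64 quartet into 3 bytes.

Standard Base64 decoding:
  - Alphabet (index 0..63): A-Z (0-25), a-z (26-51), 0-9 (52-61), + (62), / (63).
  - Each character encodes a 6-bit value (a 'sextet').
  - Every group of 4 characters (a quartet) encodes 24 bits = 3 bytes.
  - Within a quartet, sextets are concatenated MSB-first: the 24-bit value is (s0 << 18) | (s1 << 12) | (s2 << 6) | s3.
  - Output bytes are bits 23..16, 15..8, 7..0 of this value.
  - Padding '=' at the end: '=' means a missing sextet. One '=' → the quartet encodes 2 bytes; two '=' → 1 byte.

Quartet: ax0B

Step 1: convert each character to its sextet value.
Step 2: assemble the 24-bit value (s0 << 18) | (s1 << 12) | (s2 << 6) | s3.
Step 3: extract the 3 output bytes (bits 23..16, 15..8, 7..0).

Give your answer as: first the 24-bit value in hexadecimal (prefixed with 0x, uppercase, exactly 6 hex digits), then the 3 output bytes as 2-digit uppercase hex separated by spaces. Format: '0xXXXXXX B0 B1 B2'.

Sextets: a=26, x=49, 0=52, B=1
24-bit: (26<<18) | (49<<12) | (52<<6) | 1
      = 0x680000 | 0x031000 | 0x000D00 | 0x000001
      = 0x6B1D01
Bytes: (v>>16)&0xFF=6B, (v>>8)&0xFF=1D, v&0xFF=01

Answer: 0x6B1D01 6B 1D 01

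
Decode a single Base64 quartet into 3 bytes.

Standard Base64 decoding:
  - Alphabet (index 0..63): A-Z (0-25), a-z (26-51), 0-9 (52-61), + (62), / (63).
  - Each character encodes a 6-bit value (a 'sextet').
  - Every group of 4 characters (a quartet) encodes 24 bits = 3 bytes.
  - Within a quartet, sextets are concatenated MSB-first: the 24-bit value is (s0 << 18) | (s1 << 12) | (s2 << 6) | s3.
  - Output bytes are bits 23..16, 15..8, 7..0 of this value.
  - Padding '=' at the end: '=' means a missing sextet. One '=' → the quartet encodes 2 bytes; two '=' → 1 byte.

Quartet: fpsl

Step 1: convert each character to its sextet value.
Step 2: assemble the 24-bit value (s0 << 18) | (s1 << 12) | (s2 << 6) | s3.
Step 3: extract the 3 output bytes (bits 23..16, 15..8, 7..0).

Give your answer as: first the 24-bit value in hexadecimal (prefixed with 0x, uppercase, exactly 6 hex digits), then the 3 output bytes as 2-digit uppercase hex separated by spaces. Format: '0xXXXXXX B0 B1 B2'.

Answer: 0x7E9B25 7E 9B 25

Derivation:
Sextets: f=31, p=41, s=44, l=37
24-bit: (31<<18) | (41<<12) | (44<<6) | 37
      = 0x7C0000 | 0x029000 | 0x000B00 | 0x000025
      = 0x7E9B25
Bytes: (v>>16)&0xFF=7E, (v>>8)&0xFF=9B, v&0xFF=25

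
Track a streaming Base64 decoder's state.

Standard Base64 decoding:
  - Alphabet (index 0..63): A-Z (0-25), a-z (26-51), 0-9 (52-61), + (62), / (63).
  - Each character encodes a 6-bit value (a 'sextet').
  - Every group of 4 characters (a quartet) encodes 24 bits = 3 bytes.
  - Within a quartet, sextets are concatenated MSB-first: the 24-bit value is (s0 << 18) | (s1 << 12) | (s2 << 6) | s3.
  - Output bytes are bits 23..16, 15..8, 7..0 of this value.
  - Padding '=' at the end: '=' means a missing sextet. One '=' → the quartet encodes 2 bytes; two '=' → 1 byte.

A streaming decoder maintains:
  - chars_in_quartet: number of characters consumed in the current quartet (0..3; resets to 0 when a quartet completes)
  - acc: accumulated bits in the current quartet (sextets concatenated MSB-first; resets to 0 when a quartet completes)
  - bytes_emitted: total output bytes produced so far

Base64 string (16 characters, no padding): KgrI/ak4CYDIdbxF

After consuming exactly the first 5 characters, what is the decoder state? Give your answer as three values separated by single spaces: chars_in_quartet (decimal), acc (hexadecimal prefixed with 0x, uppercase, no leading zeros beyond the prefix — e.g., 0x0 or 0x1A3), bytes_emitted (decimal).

After char 0 ('K'=10): chars_in_quartet=1 acc=0xA bytes_emitted=0
After char 1 ('g'=32): chars_in_quartet=2 acc=0x2A0 bytes_emitted=0
After char 2 ('r'=43): chars_in_quartet=3 acc=0xA82B bytes_emitted=0
After char 3 ('I'=8): chars_in_quartet=4 acc=0x2A0AC8 -> emit 2A 0A C8, reset; bytes_emitted=3
After char 4 ('/'=63): chars_in_quartet=1 acc=0x3F bytes_emitted=3

Answer: 1 0x3F 3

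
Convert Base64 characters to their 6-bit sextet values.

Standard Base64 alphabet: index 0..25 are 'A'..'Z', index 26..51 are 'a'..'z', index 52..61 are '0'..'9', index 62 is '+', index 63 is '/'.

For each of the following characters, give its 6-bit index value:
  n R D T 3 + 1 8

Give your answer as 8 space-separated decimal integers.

'n': a..z range, 26 + ord('n') − ord('a') = 39
'R': A..Z range, ord('R') − ord('A') = 17
'D': A..Z range, ord('D') − ord('A') = 3
'T': A..Z range, ord('T') − ord('A') = 19
'3': 0..9 range, 52 + ord('3') − ord('0') = 55
'+': index 62
'1': 0..9 range, 52 + ord('1') − ord('0') = 53
'8': 0..9 range, 52 + ord('8') − ord('0') = 60

Answer: 39 17 3 19 55 62 53 60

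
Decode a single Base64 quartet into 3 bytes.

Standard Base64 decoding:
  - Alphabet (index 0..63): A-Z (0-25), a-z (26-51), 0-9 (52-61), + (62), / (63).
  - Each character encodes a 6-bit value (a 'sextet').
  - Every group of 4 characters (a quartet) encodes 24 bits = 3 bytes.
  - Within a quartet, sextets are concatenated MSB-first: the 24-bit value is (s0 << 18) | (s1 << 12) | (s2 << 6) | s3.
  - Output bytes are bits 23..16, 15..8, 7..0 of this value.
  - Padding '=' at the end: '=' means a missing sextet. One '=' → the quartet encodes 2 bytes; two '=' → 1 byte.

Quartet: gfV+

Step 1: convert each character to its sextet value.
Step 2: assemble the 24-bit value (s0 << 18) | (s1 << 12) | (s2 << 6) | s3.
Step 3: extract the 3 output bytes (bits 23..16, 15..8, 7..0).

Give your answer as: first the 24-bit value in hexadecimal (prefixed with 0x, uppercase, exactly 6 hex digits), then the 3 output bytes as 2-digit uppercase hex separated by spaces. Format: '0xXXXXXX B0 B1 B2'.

Sextets: g=32, f=31, V=21, +=62
24-bit: (32<<18) | (31<<12) | (21<<6) | 62
      = 0x800000 | 0x01F000 | 0x000540 | 0x00003E
      = 0x81F57E
Bytes: (v>>16)&0xFF=81, (v>>8)&0xFF=F5, v&0xFF=7E

Answer: 0x81F57E 81 F5 7E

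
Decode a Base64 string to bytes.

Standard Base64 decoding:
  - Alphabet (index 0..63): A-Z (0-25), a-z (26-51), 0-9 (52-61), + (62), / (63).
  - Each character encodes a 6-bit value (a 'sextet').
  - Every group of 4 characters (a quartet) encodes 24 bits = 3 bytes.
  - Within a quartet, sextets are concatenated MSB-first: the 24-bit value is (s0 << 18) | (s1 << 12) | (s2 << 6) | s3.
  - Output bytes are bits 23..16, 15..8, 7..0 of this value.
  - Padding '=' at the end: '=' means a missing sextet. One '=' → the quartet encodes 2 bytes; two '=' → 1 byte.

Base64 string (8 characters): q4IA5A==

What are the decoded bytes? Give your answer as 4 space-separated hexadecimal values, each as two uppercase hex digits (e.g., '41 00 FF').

After char 0 ('q'=42): chars_in_quartet=1 acc=0x2A bytes_emitted=0
After char 1 ('4'=56): chars_in_quartet=2 acc=0xAB8 bytes_emitted=0
After char 2 ('I'=8): chars_in_quartet=3 acc=0x2AE08 bytes_emitted=0
After char 3 ('A'=0): chars_in_quartet=4 acc=0xAB8200 -> emit AB 82 00, reset; bytes_emitted=3
After char 4 ('5'=57): chars_in_quartet=1 acc=0x39 bytes_emitted=3
After char 5 ('A'=0): chars_in_quartet=2 acc=0xE40 bytes_emitted=3
Padding '==': partial quartet acc=0xE40 -> emit E4; bytes_emitted=4

Answer: AB 82 00 E4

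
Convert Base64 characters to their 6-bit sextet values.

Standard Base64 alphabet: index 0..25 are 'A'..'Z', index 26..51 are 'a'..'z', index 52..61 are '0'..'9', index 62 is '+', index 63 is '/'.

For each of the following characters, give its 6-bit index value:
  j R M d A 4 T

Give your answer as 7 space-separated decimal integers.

Answer: 35 17 12 29 0 56 19

Derivation:
'j': a..z range, 26 + ord('j') − ord('a') = 35
'R': A..Z range, ord('R') − ord('A') = 17
'M': A..Z range, ord('M') − ord('A') = 12
'd': a..z range, 26 + ord('d') − ord('a') = 29
'A': A..Z range, ord('A') − ord('A') = 0
'4': 0..9 range, 52 + ord('4') − ord('0') = 56
'T': A..Z range, ord('T') − ord('A') = 19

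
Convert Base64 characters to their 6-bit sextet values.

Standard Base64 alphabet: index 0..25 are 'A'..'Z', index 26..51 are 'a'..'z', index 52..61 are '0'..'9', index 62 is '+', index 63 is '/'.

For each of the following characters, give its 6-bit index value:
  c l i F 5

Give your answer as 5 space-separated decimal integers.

Answer: 28 37 34 5 57

Derivation:
'c': a..z range, 26 + ord('c') − ord('a') = 28
'l': a..z range, 26 + ord('l') − ord('a') = 37
'i': a..z range, 26 + ord('i') − ord('a') = 34
'F': A..Z range, ord('F') − ord('A') = 5
'5': 0..9 range, 52 + ord('5') − ord('0') = 57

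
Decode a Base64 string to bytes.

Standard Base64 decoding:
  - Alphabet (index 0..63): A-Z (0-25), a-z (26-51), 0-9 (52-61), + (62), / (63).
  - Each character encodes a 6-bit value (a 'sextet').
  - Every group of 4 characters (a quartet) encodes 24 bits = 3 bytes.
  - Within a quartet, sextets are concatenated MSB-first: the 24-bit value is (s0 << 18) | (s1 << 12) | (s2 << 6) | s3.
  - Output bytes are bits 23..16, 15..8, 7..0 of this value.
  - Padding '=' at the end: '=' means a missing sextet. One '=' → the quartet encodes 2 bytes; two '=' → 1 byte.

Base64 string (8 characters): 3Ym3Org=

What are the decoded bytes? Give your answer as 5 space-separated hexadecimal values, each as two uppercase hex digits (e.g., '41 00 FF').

Answer: DD 89 B7 3A B8

Derivation:
After char 0 ('3'=55): chars_in_quartet=1 acc=0x37 bytes_emitted=0
After char 1 ('Y'=24): chars_in_quartet=2 acc=0xDD8 bytes_emitted=0
After char 2 ('m'=38): chars_in_quartet=3 acc=0x37626 bytes_emitted=0
After char 3 ('3'=55): chars_in_quartet=4 acc=0xDD89B7 -> emit DD 89 B7, reset; bytes_emitted=3
After char 4 ('O'=14): chars_in_quartet=1 acc=0xE bytes_emitted=3
After char 5 ('r'=43): chars_in_quartet=2 acc=0x3AB bytes_emitted=3
After char 6 ('g'=32): chars_in_quartet=3 acc=0xEAE0 bytes_emitted=3
Padding '=': partial quartet acc=0xEAE0 -> emit 3A B8; bytes_emitted=5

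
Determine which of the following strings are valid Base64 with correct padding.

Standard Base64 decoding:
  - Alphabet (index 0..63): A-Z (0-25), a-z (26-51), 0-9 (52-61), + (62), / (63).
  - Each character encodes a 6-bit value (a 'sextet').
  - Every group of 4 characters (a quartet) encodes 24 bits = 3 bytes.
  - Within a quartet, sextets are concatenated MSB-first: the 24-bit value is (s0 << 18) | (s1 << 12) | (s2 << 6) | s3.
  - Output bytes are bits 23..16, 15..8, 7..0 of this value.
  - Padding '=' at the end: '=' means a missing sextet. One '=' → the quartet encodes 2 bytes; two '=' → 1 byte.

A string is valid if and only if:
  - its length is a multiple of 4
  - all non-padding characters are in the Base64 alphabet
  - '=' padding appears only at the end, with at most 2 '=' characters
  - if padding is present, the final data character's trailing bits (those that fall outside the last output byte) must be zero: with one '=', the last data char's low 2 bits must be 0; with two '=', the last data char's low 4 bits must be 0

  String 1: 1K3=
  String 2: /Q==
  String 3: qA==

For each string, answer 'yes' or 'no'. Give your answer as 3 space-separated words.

String 1: '1K3=' → invalid (bad trailing bits)
String 2: '/Q==' → valid
String 3: 'qA==' → valid

Answer: no yes yes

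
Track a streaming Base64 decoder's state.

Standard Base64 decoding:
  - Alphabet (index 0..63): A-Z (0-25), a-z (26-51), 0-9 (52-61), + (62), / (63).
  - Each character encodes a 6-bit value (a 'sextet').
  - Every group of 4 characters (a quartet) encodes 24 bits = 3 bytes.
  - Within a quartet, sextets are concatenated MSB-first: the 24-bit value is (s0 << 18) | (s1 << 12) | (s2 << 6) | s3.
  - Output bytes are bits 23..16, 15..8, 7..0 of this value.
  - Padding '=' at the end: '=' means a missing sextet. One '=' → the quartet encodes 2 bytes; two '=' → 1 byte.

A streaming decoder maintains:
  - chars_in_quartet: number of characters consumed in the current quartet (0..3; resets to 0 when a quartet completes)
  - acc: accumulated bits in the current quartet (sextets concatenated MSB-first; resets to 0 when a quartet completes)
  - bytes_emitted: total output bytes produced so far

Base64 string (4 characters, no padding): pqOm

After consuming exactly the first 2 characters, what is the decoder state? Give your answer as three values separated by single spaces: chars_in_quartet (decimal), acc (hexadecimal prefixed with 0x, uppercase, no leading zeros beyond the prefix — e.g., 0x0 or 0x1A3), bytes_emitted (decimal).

After char 0 ('p'=41): chars_in_quartet=1 acc=0x29 bytes_emitted=0
After char 1 ('q'=42): chars_in_quartet=2 acc=0xA6A bytes_emitted=0

Answer: 2 0xA6A 0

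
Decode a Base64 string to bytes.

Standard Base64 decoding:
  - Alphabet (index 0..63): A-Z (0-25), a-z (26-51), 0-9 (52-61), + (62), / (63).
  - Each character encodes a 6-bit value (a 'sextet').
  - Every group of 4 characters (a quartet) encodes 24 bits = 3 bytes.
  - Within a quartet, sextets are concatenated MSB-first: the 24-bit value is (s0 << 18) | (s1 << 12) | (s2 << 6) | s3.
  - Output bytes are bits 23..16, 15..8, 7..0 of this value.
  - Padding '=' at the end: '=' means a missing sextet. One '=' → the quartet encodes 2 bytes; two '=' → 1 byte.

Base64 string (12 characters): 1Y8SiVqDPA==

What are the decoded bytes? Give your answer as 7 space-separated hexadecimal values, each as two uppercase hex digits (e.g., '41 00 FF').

After char 0 ('1'=53): chars_in_quartet=1 acc=0x35 bytes_emitted=0
After char 1 ('Y'=24): chars_in_quartet=2 acc=0xD58 bytes_emitted=0
After char 2 ('8'=60): chars_in_quartet=3 acc=0x3563C bytes_emitted=0
After char 3 ('S'=18): chars_in_quartet=4 acc=0xD58F12 -> emit D5 8F 12, reset; bytes_emitted=3
After char 4 ('i'=34): chars_in_quartet=1 acc=0x22 bytes_emitted=3
After char 5 ('V'=21): chars_in_quartet=2 acc=0x895 bytes_emitted=3
After char 6 ('q'=42): chars_in_quartet=3 acc=0x2256A bytes_emitted=3
After char 7 ('D'=3): chars_in_quartet=4 acc=0x895A83 -> emit 89 5A 83, reset; bytes_emitted=6
After char 8 ('P'=15): chars_in_quartet=1 acc=0xF bytes_emitted=6
After char 9 ('A'=0): chars_in_quartet=2 acc=0x3C0 bytes_emitted=6
Padding '==': partial quartet acc=0x3C0 -> emit 3C; bytes_emitted=7

Answer: D5 8F 12 89 5A 83 3C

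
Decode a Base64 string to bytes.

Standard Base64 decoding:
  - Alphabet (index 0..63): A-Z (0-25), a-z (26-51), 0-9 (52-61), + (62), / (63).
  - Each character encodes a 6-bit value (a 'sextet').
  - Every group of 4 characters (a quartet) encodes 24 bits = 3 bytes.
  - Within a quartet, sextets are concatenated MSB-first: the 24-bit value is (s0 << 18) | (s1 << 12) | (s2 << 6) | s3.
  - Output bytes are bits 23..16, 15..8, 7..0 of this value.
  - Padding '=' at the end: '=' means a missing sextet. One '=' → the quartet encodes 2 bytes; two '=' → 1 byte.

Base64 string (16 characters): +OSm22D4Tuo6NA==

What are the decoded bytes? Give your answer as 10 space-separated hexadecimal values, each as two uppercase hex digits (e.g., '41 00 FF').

Answer: F8 E4 A6 DB 60 F8 4E EA 3A 34

Derivation:
After char 0 ('+'=62): chars_in_quartet=1 acc=0x3E bytes_emitted=0
After char 1 ('O'=14): chars_in_quartet=2 acc=0xF8E bytes_emitted=0
After char 2 ('S'=18): chars_in_quartet=3 acc=0x3E392 bytes_emitted=0
After char 3 ('m'=38): chars_in_quartet=4 acc=0xF8E4A6 -> emit F8 E4 A6, reset; bytes_emitted=3
After char 4 ('2'=54): chars_in_quartet=1 acc=0x36 bytes_emitted=3
After char 5 ('2'=54): chars_in_quartet=2 acc=0xDB6 bytes_emitted=3
After char 6 ('D'=3): chars_in_quartet=3 acc=0x36D83 bytes_emitted=3
After char 7 ('4'=56): chars_in_quartet=4 acc=0xDB60F8 -> emit DB 60 F8, reset; bytes_emitted=6
After char 8 ('T'=19): chars_in_quartet=1 acc=0x13 bytes_emitted=6
After char 9 ('u'=46): chars_in_quartet=2 acc=0x4EE bytes_emitted=6
After char 10 ('o'=40): chars_in_quartet=3 acc=0x13BA8 bytes_emitted=6
After char 11 ('6'=58): chars_in_quartet=4 acc=0x4EEA3A -> emit 4E EA 3A, reset; bytes_emitted=9
After char 12 ('N'=13): chars_in_quartet=1 acc=0xD bytes_emitted=9
After char 13 ('A'=0): chars_in_quartet=2 acc=0x340 bytes_emitted=9
Padding '==': partial quartet acc=0x340 -> emit 34; bytes_emitted=10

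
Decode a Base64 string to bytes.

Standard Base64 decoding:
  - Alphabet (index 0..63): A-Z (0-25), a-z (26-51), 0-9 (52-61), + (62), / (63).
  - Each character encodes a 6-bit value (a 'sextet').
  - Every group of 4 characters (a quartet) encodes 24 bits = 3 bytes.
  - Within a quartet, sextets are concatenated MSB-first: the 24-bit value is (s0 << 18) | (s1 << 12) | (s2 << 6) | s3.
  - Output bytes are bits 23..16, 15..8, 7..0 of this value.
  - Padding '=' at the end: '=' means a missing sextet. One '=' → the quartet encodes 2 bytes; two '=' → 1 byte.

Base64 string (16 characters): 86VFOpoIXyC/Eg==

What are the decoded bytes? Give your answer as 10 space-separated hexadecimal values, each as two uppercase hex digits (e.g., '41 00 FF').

Answer: F3 A5 45 3A 9A 08 5F 20 BF 12

Derivation:
After char 0 ('8'=60): chars_in_quartet=1 acc=0x3C bytes_emitted=0
After char 1 ('6'=58): chars_in_quartet=2 acc=0xF3A bytes_emitted=0
After char 2 ('V'=21): chars_in_quartet=3 acc=0x3CE95 bytes_emitted=0
After char 3 ('F'=5): chars_in_quartet=4 acc=0xF3A545 -> emit F3 A5 45, reset; bytes_emitted=3
After char 4 ('O'=14): chars_in_quartet=1 acc=0xE bytes_emitted=3
After char 5 ('p'=41): chars_in_quartet=2 acc=0x3A9 bytes_emitted=3
After char 6 ('o'=40): chars_in_quartet=3 acc=0xEA68 bytes_emitted=3
After char 7 ('I'=8): chars_in_quartet=4 acc=0x3A9A08 -> emit 3A 9A 08, reset; bytes_emitted=6
After char 8 ('X'=23): chars_in_quartet=1 acc=0x17 bytes_emitted=6
After char 9 ('y'=50): chars_in_quartet=2 acc=0x5F2 bytes_emitted=6
After char 10 ('C'=2): chars_in_quartet=3 acc=0x17C82 bytes_emitted=6
After char 11 ('/'=63): chars_in_quartet=4 acc=0x5F20BF -> emit 5F 20 BF, reset; bytes_emitted=9
After char 12 ('E'=4): chars_in_quartet=1 acc=0x4 bytes_emitted=9
After char 13 ('g'=32): chars_in_quartet=2 acc=0x120 bytes_emitted=9
Padding '==': partial quartet acc=0x120 -> emit 12; bytes_emitted=10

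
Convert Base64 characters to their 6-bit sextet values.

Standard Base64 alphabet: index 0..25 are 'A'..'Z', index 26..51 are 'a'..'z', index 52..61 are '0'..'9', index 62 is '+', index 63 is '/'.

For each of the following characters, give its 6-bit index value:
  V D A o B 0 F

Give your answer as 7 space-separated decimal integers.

'V': A..Z range, ord('V') − ord('A') = 21
'D': A..Z range, ord('D') − ord('A') = 3
'A': A..Z range, ord('A') − ord('A') = 0
'o': a..z range, 26 + ord('o') − ord('a') = 40
'B': A..Z range, ord('B') − ord('A') = 1
'0': 0..9 range, 52 + ord('0') − ord('0') = 52
'F': A..Z range, ord('F') − ord('A') = 5

Answer: 21 3 0 40 1 52 5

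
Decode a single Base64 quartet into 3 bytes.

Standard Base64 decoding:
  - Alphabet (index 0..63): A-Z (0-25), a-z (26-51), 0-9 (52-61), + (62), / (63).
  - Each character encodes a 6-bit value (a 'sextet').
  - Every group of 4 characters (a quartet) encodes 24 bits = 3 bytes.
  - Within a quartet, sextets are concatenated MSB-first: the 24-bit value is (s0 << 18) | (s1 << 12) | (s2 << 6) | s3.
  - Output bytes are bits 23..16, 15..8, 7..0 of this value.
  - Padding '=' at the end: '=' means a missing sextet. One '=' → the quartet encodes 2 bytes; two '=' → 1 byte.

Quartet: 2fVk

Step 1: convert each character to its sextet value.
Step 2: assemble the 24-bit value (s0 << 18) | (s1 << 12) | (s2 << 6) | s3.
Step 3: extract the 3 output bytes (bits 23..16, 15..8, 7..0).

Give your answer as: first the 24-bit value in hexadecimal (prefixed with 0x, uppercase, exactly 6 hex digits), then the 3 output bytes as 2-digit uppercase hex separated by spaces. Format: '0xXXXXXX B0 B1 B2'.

Answer: 0xD9F564 D9 F5 64

Derivation:
Sextets: 2=54, f=31, V=21, k=36
24-bit: (54<<18) | (31<<12) | (21<<6) | 36
      = 0xD80000 | 0x01F000 | 0x000540 | 0x000024
      = 0xD9F564
Bytes: (v>>16)&0xFF=D9, (v>>8)&0xFF=F5, v&0xFF=64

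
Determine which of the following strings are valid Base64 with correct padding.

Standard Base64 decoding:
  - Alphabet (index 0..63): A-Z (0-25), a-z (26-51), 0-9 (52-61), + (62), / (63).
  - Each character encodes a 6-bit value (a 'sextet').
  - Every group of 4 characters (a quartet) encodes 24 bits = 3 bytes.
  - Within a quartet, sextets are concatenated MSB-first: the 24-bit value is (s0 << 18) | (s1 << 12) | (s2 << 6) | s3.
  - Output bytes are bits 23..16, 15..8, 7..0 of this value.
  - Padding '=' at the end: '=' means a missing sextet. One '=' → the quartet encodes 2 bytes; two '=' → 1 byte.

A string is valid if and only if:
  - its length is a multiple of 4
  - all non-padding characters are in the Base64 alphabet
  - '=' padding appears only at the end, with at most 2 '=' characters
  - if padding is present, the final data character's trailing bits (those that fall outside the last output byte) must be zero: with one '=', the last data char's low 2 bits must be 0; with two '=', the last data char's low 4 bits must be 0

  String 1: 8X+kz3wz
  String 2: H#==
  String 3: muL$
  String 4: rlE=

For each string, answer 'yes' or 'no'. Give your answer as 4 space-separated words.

Answer: yes no no yes

Derivation:
String 1: '8X+kz3wz' → valid
String 2: 'H#==' → invalid (bad char(s): ['#'])
String 3: 'muL$' → invalid (bad char(s): ['$'])
String 4: 'rlE=' → valid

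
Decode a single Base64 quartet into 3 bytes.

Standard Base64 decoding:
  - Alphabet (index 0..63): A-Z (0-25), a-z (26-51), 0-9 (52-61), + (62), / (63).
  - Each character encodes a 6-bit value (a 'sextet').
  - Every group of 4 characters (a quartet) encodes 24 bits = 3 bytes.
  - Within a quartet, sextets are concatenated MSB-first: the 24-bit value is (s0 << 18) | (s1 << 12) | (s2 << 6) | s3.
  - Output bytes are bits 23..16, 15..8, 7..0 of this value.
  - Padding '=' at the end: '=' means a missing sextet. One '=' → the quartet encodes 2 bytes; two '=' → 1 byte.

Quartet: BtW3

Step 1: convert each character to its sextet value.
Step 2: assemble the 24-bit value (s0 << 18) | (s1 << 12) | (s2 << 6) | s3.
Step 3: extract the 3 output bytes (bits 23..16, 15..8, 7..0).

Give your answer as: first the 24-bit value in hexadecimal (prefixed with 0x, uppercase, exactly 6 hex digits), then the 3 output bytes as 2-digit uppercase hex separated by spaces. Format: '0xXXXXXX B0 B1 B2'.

Answer: 0x06D5B7 06 D5 B7

Derivation:
Sextets: B=1, t=45, W=22, 3=55
24-bit: (1<<18) | (45<<12) | (22<<6) | 55
      = 0x040000 | 0x02D000 | 0x000580 | 0x000037
      = 0x06D5B7
Bytes: (v>>16)&0xFF=06, (v>>8)&0xFF=D5, v&0xFF=B7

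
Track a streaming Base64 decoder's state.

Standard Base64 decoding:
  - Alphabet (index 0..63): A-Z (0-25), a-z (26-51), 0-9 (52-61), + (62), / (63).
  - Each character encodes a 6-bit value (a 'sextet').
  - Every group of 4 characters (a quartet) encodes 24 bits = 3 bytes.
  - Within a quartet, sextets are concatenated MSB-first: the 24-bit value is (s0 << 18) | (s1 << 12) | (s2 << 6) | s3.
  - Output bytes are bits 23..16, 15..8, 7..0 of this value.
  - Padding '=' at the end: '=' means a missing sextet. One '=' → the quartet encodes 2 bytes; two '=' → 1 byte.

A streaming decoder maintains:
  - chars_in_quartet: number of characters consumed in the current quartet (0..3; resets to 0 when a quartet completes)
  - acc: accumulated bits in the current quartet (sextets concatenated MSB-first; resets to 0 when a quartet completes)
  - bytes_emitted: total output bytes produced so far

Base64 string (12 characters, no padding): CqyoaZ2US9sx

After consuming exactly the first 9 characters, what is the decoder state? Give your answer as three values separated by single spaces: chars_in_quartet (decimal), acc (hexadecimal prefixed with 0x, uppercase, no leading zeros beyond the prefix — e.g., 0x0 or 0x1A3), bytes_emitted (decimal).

After char 0 ('C'=2): chars_in_quartet=1 acc=0x2 bytes_emitted=0
After char 1 ('q'=42): chars_in_quartet=2 acc=0xAA bytes_emitted=0
After char 2 ('y'=50): chars_in_quartet=3 acc=0x2AB2 bytes_emitted=0
After char 3 ('o'=40): chars_in_quartet=4 acc=0xAACA8 -> emit 0A AC A8, reset; bytes_emitted=3
After char 4 ('a'=26): chars_in_quartet=1 acc=0x1A bytes_emitted=3
After char 5 ('Z'=25): chars_in_quartet=2 acc=0x699 bytes_emitted=3
After char 6 ('2'=54): chars_in_quartet=3 acc=0x1A676 bytes_emitted=3
After char 7 ('U'=20): chars_in_quartet=4 acc=0x699D94 -> emit 69 9D 94, reset; bytes_emitted=6
After char 8 ('S'=18): chars_in_quartet=1 acc=0x12 bytes_emitted=6

Answer: 1 0x12 6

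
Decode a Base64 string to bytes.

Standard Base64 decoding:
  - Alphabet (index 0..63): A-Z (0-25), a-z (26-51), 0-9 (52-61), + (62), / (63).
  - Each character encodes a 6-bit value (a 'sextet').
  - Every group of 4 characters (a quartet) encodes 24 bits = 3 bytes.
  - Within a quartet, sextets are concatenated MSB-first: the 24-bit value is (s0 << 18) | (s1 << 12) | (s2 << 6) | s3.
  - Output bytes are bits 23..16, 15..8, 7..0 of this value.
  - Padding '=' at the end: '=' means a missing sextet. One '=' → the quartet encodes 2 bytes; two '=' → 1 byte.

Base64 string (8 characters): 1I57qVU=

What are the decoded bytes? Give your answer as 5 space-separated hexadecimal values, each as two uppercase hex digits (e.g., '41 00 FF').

Answer: D4 8E 7B A9 55

Derivation:
After char 0 ('1'=53): chars_in_quartet=1 acc=0x35 bytes_emitted=0
After char 1 ('I'=8): chars_in_quartet=2 acc=0xD48 bytes_emitted=0
After char 2 ('5'=57): chars_in_quartet=3 acc=0x35239 bytes_emitted=0
After char 3 ('7'=59): chars_in_quartet=4 acc=0xD48E7B -> emit D4 8E 7B, reset; bytes_emitted=3
After char 4 ('q'=42): chars_in_quartet=1 acc=0x2A bytes_emitted=3
After char 5 ('V'=21): chars_in_quartet=2 acc=0xA95 bytes_emitted=3
After char 6 ('U'=20): chars_in_quartet=3 acc=0x2A554 bytes_emitted=3
Padding '=': partial quartet acc=0x2A554 -> emit A9 55; bytes_emitted=5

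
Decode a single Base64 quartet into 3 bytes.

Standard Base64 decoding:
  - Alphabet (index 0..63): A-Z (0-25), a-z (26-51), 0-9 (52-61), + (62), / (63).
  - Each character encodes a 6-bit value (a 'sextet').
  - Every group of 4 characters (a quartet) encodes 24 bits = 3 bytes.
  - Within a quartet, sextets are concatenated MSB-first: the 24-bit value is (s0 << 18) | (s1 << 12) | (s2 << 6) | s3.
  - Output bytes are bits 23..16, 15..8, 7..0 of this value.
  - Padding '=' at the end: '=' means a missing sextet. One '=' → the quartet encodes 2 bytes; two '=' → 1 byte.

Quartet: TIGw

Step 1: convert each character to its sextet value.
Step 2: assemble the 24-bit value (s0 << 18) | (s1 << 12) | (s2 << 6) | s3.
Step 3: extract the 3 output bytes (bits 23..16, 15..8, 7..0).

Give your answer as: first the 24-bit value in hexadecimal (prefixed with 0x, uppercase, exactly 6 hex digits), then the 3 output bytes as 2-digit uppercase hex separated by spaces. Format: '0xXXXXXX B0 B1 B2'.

Sextets: T=19, I=8, G=6, w=48
24-bit: (19<<18) | (8<<12) | (6<<6) | 48
      = 0x4C0000 | 0x008000 | 0x000180 | 0x000030
      = 0x4C81B0
Bytes: (v>>16)&0xFF=4C, (v>>8)&0xFF=81, v&0xFF=B0

Answer: 0x4C81B0 4C 81 B0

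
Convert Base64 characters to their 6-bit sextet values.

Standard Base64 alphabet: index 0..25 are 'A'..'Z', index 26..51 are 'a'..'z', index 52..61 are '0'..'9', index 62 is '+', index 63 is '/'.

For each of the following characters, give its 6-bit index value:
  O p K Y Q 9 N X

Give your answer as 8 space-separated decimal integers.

Answer: 14 41 10 24 16 61 13 23

Derivation:
'O': A..Z range, ord('O') − ord('A') = 14
'p': a..z range, 26 + ord('p') − ord('a') = 41
'K': A..Z range, ord('K') − ord('A') = 10
'Y': A..Z range, ord('Y') − ord('A') = 24
'Q': A..Z range, ord('Q') − ord('A') = 16
'9': 0..9 range, 52 + ord('9') − ord('0') = 61
'N': A..Z range, ord('N') − ord('A') = 13
'X': A..Z range, ord('X') − ord('A') = 23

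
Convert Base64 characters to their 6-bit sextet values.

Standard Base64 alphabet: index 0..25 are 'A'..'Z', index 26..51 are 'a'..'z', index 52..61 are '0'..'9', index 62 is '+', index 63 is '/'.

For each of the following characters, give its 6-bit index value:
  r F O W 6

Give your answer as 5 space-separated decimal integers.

Answer: 43 5 14 22 58

Derivation:
'r': a..z range, 26 + ord('r') − ord('a') = 43
'F': A..Z range, ord('F') − ord('A') = 5
'O': A..Z range, ord('O') − ord('A') = 14
'W': A..Z range, ord('W') − ord('A') = 22
'6': 0..9 range, 52 + ord('6') − ord('0') = 58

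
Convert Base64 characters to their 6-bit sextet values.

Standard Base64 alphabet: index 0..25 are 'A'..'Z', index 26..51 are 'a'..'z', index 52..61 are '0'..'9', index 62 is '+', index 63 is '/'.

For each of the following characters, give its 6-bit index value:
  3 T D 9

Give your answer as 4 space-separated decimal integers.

'3': 0..9 range, 52 + ord('3') − ord('0') = 55
'T': A..Z range, ord('T') − ord('A') = 19
'D': A..Z range, ord('D') − ord('A') = 3
'9': 0..9 range, 52 + ord('9') − ord('0') = 61

Answer: 55 19 3 61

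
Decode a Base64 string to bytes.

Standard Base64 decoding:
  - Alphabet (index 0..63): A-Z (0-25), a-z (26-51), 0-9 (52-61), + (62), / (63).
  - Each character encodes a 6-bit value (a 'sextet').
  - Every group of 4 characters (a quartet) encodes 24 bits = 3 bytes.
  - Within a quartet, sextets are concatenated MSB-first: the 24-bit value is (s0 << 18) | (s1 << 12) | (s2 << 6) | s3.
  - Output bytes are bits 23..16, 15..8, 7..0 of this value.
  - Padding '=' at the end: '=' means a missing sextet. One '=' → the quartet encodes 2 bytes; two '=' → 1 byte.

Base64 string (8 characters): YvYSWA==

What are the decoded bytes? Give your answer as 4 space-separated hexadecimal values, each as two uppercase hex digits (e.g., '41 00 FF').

Answer: 62 F6 12 58

Derivation:
After char 0 ('Y'=24): chars_in_quartet=1 acc=0x18 bytes_emitted=0
After char 1 ('v'=47): chars_in_quartet=2 acc=0x62F bytes_emitted=0
After char 2 ('Y'=24): chars_in_quartet=3 acc=0x18BD8 bytes_emitted=0
After char 3 ('S'=18): chars_in_quartet=4 acc=0x62F612 -> emit 62 F6 12, reset; bytes_emitted=3
After char 4 ('W'=22): chars_in_quartet=1 acc=0x16 bytes_emitted=3
After char 5 ('A'=0): chars_in_quartet=2 acc=0x580 bytes_emitted=3
Padding '==': partial quartet acc=0x580 -> emit 58; bytes_emitted=4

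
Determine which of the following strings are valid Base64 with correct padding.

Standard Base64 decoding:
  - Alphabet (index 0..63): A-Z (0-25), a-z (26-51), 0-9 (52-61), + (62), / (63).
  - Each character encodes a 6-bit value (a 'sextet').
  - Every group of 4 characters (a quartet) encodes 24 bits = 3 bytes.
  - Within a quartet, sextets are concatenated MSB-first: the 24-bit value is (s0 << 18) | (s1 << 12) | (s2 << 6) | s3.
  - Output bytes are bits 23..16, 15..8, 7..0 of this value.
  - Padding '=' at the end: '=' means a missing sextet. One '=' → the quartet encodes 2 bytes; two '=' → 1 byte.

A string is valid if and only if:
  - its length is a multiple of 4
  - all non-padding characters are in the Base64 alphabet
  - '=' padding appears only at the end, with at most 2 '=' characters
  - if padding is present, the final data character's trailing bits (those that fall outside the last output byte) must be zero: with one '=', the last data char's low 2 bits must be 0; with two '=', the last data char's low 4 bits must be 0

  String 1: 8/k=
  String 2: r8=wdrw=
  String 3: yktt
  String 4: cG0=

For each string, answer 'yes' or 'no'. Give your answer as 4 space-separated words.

String 1: '8/k=' → valid
String 2: 'r8=wdrw=' → invalid (bad char(s): ['=']; '=' in middle)
String 3: 'yktt' → valid
String 4: 'cG0=' → valid

Answer: yes no yes yes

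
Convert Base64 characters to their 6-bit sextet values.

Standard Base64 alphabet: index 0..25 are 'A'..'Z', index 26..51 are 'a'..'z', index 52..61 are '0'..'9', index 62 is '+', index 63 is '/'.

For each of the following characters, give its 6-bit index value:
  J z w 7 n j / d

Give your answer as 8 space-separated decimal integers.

'J': A..Z range, ord('J') − ord('A') = 9
'z': a..z range, 26 + ord('z') − ord('a') = 51
'w': a..z range, 26 + ord('w') − ord('a') = 48
'7': 0..9 range, 52 + ord('7') − ord('0') = 59
'n': a..z range, 26 + ord('n') − ord('a') = 39
'j': a..z range, 26 + ord('j') − ord('a') = 35
'/': index 63
'd': a..z range, 26 + ord('d') − ord('a') = 29

Answer: 9 51 48 59 39 35 63 29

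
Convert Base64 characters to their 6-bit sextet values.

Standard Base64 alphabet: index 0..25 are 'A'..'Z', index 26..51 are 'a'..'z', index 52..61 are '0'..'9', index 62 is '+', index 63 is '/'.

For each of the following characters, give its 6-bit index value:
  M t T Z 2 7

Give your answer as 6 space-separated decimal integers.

Answer: 12 45 19 25 54 59

Derivation:
'M': A..Z range, ord('M') − ord('A') = 12
't': a..z range, 26 + ord('t') − ord('a') = 45
'T': A..Z range, ord('T') − ord('A') = 19
'Z': A..Z range, ord('Z') − ord('A') = 25
'2': 0..9 range, 52 + ord('2') − ord('0') = 54
'7': 0..9 range, 52 + ord('7') − ord('0') = 59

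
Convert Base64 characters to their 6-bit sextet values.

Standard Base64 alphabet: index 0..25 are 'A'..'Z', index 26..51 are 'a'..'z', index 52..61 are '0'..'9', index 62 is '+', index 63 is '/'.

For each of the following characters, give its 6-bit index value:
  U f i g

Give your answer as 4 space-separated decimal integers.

Answer: 20 31 34 32

Derivation:
'U': A..Z range, ord('U') − ord('A') = 20
'f': a..z range, 26 + ord('f') − ord('a') = 31
'i': a..z range, 26 + ord('i') − ord('a') = 34
'g': a..z range, 26 + ord('g') − ord('a') = 32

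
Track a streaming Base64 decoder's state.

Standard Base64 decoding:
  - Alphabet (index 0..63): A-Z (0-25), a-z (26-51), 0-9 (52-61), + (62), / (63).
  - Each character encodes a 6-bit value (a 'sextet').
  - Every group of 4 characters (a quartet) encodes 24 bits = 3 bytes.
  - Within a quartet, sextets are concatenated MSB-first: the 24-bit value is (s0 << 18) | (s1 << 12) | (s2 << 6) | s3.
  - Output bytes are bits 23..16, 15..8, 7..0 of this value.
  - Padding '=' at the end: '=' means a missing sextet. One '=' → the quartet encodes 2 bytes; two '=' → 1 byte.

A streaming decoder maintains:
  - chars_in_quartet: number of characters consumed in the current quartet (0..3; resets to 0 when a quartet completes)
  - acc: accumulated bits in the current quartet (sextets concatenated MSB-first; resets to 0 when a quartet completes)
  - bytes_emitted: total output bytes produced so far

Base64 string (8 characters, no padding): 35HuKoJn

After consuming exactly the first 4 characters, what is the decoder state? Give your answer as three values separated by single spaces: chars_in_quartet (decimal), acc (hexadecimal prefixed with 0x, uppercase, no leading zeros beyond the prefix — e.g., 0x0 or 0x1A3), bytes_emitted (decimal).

After char 0 ('3'=55): chars_in_quartet=1 acc=0x37 bytes_emitted=0
After char 1 ('5'=57): chars_in_quartet=2 acc=0xDF9 bytes_emitted=0
After char 2 ('H'=7): chars_in_quartet=3 acc=0x37E47 bytes_emitted=0
After char 3 ('u'=46): chars_in_quartet=4 acc=0xDF91EE -> emit DF 91 EE, reset; bytes_emitted=3

Answer: 0 0x0 3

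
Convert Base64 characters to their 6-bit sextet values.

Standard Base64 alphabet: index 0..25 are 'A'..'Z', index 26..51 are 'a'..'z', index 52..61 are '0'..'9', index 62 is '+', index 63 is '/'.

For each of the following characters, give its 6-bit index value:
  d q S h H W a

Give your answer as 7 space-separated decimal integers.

'd': a..z range, 26 + ord('d') − ord('a') = 29
'q': a..z range, 26 + ord('q') − ord('a') = 42
'S': A..Z range, ord('S') − ord('A') = 18
'h': a..z range, 26 + ord('h') − ord('a') = 33
'H': A..Z range, ord('H') − ord('A') = 7
'W': A..Z range, ord('W') − ord('A') = 22
'a': a..z range, 26 + ord('a') − ord('a') = 26

Answer: 29 42 18 33 7 22 26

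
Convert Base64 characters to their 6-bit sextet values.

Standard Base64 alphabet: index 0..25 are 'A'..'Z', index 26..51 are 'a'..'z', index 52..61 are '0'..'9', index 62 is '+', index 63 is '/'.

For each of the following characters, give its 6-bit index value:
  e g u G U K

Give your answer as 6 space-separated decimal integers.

'e': a..z range, 26 + ord('e') − ord('a') = 30
'g': a..z range, 26 + ord('g') − ord('a') = 32
'u': a..z range, 26 + ord('u') − ord('a') = 46
'G': A..Z range, ord('G') − ord('A') = 6
'U': A..Z range, ord('U') − ord('A') = 20
'K': A..Z range, ord('K') − ord('A') = 10

Answer: 30 32 46 6 20 10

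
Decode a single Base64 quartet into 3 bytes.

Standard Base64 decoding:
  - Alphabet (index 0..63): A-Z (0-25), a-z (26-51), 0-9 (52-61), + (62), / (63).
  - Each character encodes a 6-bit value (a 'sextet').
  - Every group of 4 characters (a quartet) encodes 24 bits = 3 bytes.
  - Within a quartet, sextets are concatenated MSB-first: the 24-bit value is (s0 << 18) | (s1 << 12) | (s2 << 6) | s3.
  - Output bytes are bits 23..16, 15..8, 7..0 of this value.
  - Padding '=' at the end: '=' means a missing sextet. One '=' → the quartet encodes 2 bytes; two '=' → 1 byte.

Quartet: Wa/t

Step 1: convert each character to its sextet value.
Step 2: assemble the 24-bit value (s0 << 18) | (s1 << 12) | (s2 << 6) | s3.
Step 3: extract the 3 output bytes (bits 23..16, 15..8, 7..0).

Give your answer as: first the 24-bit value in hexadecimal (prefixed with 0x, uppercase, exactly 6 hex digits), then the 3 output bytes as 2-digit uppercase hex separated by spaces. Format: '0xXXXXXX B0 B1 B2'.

Sextets: W=22, a=26, /=63, t=45
24-bit: (22<<18) | (26<<12) | (63<<6) | 45
      = 0x580000 | 0x01A000 | 0x000FC0 | 0x00002D
      = 0x59AFED
Bytes: (v>>16)&0xFF=59, (v>>8)&0xFF=AF, v&0xFF=ED

Answer: 0x59AFED 59 AF ED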